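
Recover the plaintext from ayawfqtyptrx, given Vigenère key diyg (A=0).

Repeat the key across the ciphertext: diygdiygdiyg
a(0)−d(3): -3≡23 → x
y(24)−i(8): 16 → q
a(0)−y(24): -24≡2 → c
w(22)−g(6): 16 → q
f(5)−d(3): 2 → c
q(16)−i(8): 8 → i
t(19)−y(24): -5≡21 → v
y(24)−g(6): 18 → s
p(15)−d(3): 12 → m
t(19)−i(8): 11 → l
r(17)−y(24): -7≡19 → t
x(23)−g(6): 17 → r

xqcqcivsmltr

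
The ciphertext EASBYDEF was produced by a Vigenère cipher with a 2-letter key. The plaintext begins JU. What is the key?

VG

Subtract each crib letter from the matching ciphertext letter (mod 26):
E(4)−J(9)=-5≡21 → V
A(0)−U(20)=-20≡6 → G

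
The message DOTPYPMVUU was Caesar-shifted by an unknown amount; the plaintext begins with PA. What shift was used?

From the crib: D(3)−P(15)=-12≡14, so the shift is 14.

14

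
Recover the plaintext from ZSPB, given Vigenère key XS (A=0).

Repeat the key across the ciphertext: XSXS
Z(25)−X(23): 2 → C
S(18)−S(18): 0 → A
P(15)−X(23): -8≡18 → S
B(1)−S(18): -17≡9 → J

CASJ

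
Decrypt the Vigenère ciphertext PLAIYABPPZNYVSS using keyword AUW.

PREIEEBVTZTCVYW

Repeat the key across the ciphertext: AUWAUWAUWAUWAUW
P(15)−A(0): 15 → P
L(11)−U(20): -9≡17 → R
A(0)−W(22): -22≡4 → E
I(8)−A(0): 8 → I
Y(24)−U(20): 4 → E
A(0)−W(22): -22≡4 → E
B(1)−A(0): 1 → B
P(15)−U(20): -5≡21 → V
P(15)−W(22): -7≡19 → T
Z(25)−A(0): 25 → Z
N(13)−U(20): -7≡19 → T
Y(24)−W(22): 2 → C
V(21)−A(0): 21 → V
S(18)−U(20): -2≡24 → Y
S(18)−W(22): -4≡22 → W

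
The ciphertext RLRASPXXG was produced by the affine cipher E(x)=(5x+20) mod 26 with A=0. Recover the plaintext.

The inverse of 5 mod 26 is 21, since 5·21=105≡1. Apply D(y)=21·(y−20) mod 26:
R(17): 21·(17−20)=-63≡15 → P
L(11): 21·(11−20)=-189≡19 → T
R(17): 21·(17−20)=-63≡15 → P
A(0): 21·(0−20)=-420≡22 → W
S(18): 21·(18−20)=-42≡10 → K
P(15): 21·(15−20)=-105≡25 → Z
X(23): 21·(23−20)=63≡11 → L
X(23): 21·(23−20)=63≡11 → L
G(6): 21·(6−20)=-294≡18 → S

PTPWKZLLS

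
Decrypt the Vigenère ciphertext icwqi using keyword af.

ixwli

Repeat the key across the ciphertext: afafa
i(8)−a(0): 8 → i
c(2)−f(5): -3≡23 → x
w(22)−a(0): 22 → w
q(16)−f(5): 11 → l
i(8)−a(0): 8 → i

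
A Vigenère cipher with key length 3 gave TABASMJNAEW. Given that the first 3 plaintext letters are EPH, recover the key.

PLU

Subtract each crib letter from the matching ciphertext letter (mod 26):
T(19)−E(4)=15 → P
A(0)−P(15)=-15≡11 → L
B(1)−H(7)=-6≡20 → U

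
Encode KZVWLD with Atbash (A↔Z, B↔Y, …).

K(10) → P(15)
Z(25) → A(0)
V(21) → E(4)
W(22) → D(3)
L(11) → O(14)
D(3) → W(22)

PAEDOW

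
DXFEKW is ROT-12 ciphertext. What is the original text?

D(3): 3−12=-9≡17 → R
X(23): 23−12=11 → L
F(5): 5−12=-7≡19 → T
E(4): 4−12=-8≡18 → S
K(10): 10−12=-2≡24 → Y
W(22): 22−12=10 → K

RLTSYK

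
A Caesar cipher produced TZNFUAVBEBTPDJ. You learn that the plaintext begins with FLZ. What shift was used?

14

From the crib: T(19)−F(5)=14, so the shift is 14.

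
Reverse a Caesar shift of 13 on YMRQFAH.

Y(24): 24−13=11 → L
M(12): 12−13=-1≡25 → Z
R(17): 17−13=4 → E
Q(16): 16−13=3 → D
F(5): 5−13=-8≡18 → S
A(0): 0−13=-13≡13 → N
H(7): 7−13=-6≡20 → U

LZEDSNU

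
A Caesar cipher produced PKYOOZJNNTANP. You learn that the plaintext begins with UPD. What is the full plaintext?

From the crib: P(15)−U(20)=-5≡21, so the shift is 21.
Subtract 21 from each ciphertext letter:
P(15): 15−21=-6≡20 → U
K(10): 10−21=-11≡15 → P
Y(24): 24−21=3 → D
O(14): 14−21=-7≡19 → T
O(14): 14−21=-7≡19 → T
Z(25): 25−21=4 → E
J(9): 9−21=-12≡14 → O
N(13): 13−21=-8≡18 → S
N(13): 13−21=-8≡18 → S
T(19): 19−21=-2≡24 → Y
A(0): 0−21=-21≡5 → F
N(13): 13−21=-8≡18 → S
P(15): 15−21=-6≡20 → U

UPDTTEOSSYFSU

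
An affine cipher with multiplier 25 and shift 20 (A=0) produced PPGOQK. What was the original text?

FFOGEK

The inverse of 25 mod 26 is 25, since 25·25=625≡1. Apply D(y)=25·(y−20) mod 26:
P(15): 25·(15−20)=-125≡5 → F
P(15): 25·(15−20)=-125≡5 → F
G(6): 25·(6−20)=-350≡14 → O
O(14): 25·(14−20)=-150≡6 → G
Q(16): 25·(16−20)=-100≡4 → E
K(10): 25·(10−20)=-250≡10 → K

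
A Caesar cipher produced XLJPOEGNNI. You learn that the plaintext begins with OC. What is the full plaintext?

OCAGFVXEEZ

From the crib: X(23)−O(14)=9, so the shift is 9.
Subtract 9 from each ciphertext letter:
X(23): 23−9=14 → O
L(11): 11−9=2 → C
J(9): 9−9=0 → A
P(15): 15−9=6 → G
O(14): 14−9=5 → F
E(4): 4−9=-5≡21 → V
G(6): 6−9=-3≡23 → X
N(13): 13−9=4 → E
N(13): 13−9=4 → E
I(8): 8−9=-1≡25 → Z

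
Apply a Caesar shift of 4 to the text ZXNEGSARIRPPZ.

DBRIKWEVMVTTD

Z(25): 25+4=29≡3 → D
X(23): 23+4=27≡1 → B
N(13): 13+4=17 → R
E(4): 4+4=8 → I
G(6): 6+4=10 → K
S(18): 18+4=22 → W
A(0): 0+4=4 → E
R(17): 17+4=21 → V
I(8): 8+4=12 → M
R(17): 17+4=21 → V
P(15): 15+4=19 → T
P(15): 15+4=19 → T
Z(25): 25+4=29≡3 → D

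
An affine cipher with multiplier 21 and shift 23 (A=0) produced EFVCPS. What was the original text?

JOQZMB

The inverse of 21 mod 26 is 5, since 21·5=105≡1. Apply D(y)=5·(y−23) mod 26:
E(4): 5·(4−23)=-95≡9 → J
F(5): 5·(5−23)=-90≡14 → O
V(21): 5·(21−23)=-10≡16 → Q
C(2): 5·(2−23)=-105≡25 → Z
P(15): 5·(15−23)=-40≡12 → M
S(18): 5·(18−23)=-25≡1 → B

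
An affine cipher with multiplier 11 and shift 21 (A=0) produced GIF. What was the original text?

The inverse of 11 mod 26 is 19, since 11·19=209≡1. Apply D(y)=19·(y−21) mod 26:
G(6): 19·(6−21)=-285≡1 → B
I(8): 19·(8−21)=-247≡13 → N
F(5): 19·(5−21)=-304≡8 → I

BNI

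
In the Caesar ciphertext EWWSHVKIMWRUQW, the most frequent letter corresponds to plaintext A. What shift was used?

The most frequent ciphertext letter is W (appears 4 times).
W is position 22; A is position 0.
Shift = 22.

22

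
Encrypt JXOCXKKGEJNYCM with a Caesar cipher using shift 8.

RFWKFSSOMRVGKU

J(9): 9+8=17 → R
X(23): 23+8=31≡5 → F
O(14): 14+8=22 → W
C(2): 2+8=10 → K
X(23): 23+8=31≡5 → F
K(10): 10+8=18 → S
K(10): 10+8=18 → S
G(6): 6+8=14 → O
E(4): 4+8=12 → M
J(9): 9+8=17 → R
N(13): 13+8=21 → V
Y(24): 24+8=32≡6 → G
C(2): 2+8=10 → K
M(12): 12+8=20 → U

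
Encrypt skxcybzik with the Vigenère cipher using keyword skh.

kueuiirsr

Repeat the key across the message: skhskhskh
s(18)+s(18): 36≡10 → k
k(10)+k(10): 20 → u
x(23)+h(7): 30≡4 → e
c(2)+s(18): 20 → u
y(24)+k(10): 34≡8 → i
b(1)+h(7): 8 → i
z(25)+s(18): 43≡17 → r
i(8)+k(10): 18 → s
k(10)+h(7): 17 → r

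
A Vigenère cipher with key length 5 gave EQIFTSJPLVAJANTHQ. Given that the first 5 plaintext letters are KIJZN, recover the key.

UIZGG

Subtract each crib letter from the matching ciphertext letter (mod 26):
E(4)−K(10)=-6≡20 → U
Q(16)−I(8)=8 → I
I(8)−J(9)=-1≡25 → Z
F(5)−Z(25)=-20≡6 → G
T(19)−N(13)=6 → G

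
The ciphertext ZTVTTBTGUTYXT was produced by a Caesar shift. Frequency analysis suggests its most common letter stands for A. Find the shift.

19

The most frequent ciphertext letter is T (appears 6 times).
T is position 19; A is position 0.
Shift = 19.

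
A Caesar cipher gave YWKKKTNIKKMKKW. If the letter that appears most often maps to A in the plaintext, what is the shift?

10

The most frequent ciphertext letter is K (appears 7 times).
K is position 10; A is position 0.
Shift = 10.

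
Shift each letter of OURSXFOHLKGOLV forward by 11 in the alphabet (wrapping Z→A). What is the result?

O(14): 14+11=25 → Z
U(20): 20+11=31≡5 → F
R(17): 17+11=28≡2 → C
S(18): 18+11=29≡3 → D
X(23): 23+11=34≡8 → I
F(5): 5+11=16 → Q
O(14): 14+11=25 → Z
H(7): 7+11=18 → S
L(11): 11+11=22 → W
K(10): 10+11=21 → V
G(6): 6+11=17 → R
O(14): 14+11=25 → Z
L(11): 11+11=22 → W
V(21): 21+11=32≡6 → G

ZFCDIQZSWVRZWG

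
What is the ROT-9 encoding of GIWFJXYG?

G(6): 6+9=15 → P
I(8): 8+9=17 → R
W(22): 22+9=31≡5 → F
F(5): 5+9=14 → O
J(9): 9+9=18 → S
X(23): 23+9=32≡6 → G
Y(24): 24+9=33≡7 → H
G(6): 6+9=15 → P

PRFOSGHP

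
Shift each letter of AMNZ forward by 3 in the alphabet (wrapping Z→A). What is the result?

DPQC

A(0): 0+3=3 → D
M(12): 12+3=15 → P
N(13): 13+3=16 → Q
Z(25): 25+3=28≡2 → C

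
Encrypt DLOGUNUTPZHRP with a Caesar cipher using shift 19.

WEHZNGNMISAKI

D(3): 3+19=22 → W
L(11): 11+19=30≡4 → E
O(14): 14+19=33≡7 → H
G(6): 6+19=25 → Z
U(20): 20+19=39≡13 → N
N(13): 13+19=32≡6 → G
U(20): 20+19=39≡13 → N
T(19): 19+19=38≡12 → M
P(15): 15+19=34≡8 → I
Z(25): 25+19=44≡18 → S
H(7): 7+19=26≡0 → A
R(17): 17+19=36≡10 → K
P(15): 15+19=34≡8 → I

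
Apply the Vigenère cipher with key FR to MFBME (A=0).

RWGDJ

Repeat the key across the message: FRFRF
M(12)+F(5): 17 → R
F(5)+R(17): 22 → W
B(1)+F(5): 6 → G
M(12)+R(17): 29≡3 → D
E(4)+F(5): 9 → J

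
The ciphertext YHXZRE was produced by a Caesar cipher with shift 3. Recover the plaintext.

VEUWOB

Y(24): 24−3=21 → V
H(7): 7−3=4 → E
X(23): 23−3=20 → U
Z(25): 25−3=22 → W
R(17): 17−3=14 → O
E(4): 4−3=1 → B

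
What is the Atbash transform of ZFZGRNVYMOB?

Z(25) → A(0)
F(5) → U(20)
Z(25) → A(0)
G(6) → T(19)
R(17) → I(8)
N(13) → M(12)
V(21) → E(4)
Y(24) → B(1)
M(12) → N(13)
O(14) → L(11)
B(1) → Y(24)

AUATIMEBNLY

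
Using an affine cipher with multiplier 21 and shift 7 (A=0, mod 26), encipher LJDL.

L(11): 21·11+7=238≡4 → E
J(9): 21·9+7=196≡14 → O
D(3): 21·3+7=70≡18 → S
L(11): 21·11+7=238≡4 → E

EOSE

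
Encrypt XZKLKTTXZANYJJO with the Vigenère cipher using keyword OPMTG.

LOWEQHIJSGBNVCU

Repeat the key across the message: OPMTGOPMTGOPMTG
X(23)+O(14): 37≡11 → L
Z(25)+P(15): 40≡14 → O
K(10)+M(12): 22 → W
L(11)+T(19): 30≡4 → E
K(10)+G(6): 16 → Q
T(19)+O(14): 33≡7 → H
T(19)+P(15): 34≡8 → I
X(23)+M(12): 35≡9 → J
Z(25)+T(19): 44≡18 → S
A(0)+G(6): 6 → G
N(13)+O(14): 27≡1 → B
Y(24)+P(15): 39≡13 → N
J(9)+M(12): 21 → V
J(9)+T(19): 28≡2 → C
O(14)+G(6): 20 → U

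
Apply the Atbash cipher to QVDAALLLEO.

Q(16) → J(9)
V(21) → E(4)
D(3) → W(22)
A(0) → Z(25)
A(0) → Z(25)
L(11) → O(14)
L(11) → O(14)
L(11) → O(14)
E(4) → V(21)
O(14) → L(11)

JEWZZOOOVL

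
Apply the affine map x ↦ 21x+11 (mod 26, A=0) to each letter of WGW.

W(22): 21·22+11=473≡5 → F
G(6): 21·6+11=137≡7 → H
W(22): 21·22+11=473≡5 → F

FHF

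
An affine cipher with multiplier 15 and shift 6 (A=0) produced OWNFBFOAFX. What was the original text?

The inverse of 15 mod 26 is 7, since 15·7=105≡1. Apply D(y)=7·(y−6) mod 26:
O(14): 7·(14−6)=56≡4 → E
W(22): 7·(22−6)=112≡8 → I
N(13): 7·(13−6)=49≡23 → X
F(5): 7·(5−6)=-7≡19 → T
B(1): 7·(1−6)=-35≡17 → R
F(5): 7·(5−6)=-7≡19 → T
O(14): 7·(14−6)=56≡4 → E
A(0): 7·(0−6)=-42≡10 → K
F(5): 7·(5−6)=-7≡19 → T
X(23): 7·(23−6)=119≡15 → P

EIXTRTEKTP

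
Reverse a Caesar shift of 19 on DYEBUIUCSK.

KFLIBPBJZR

D(3): 3−19=-16≡10 → K
Y(24): 24−19=5 → F
E(4): 4−19=-15≡11 → L
B(1): 1−19=-18≡8 → I
U(20): 20−19=1 → B
I(8): 8−19=-11≡15 → P
U(20): 20−19=1 → B
C(2): 2−19=-17≡9 → J
S(18): 18−19=-1≡25 → Z
K(10): 10−19=-9≡17 → R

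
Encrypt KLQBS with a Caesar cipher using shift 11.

VWBMD

K(10): 10+11=21 → V
L(11): 11+11=22 → W
Q(16): 16+11=27≡1 → B
B(1): 1+11=12 → M
S(18): 18+11=29≡3 → D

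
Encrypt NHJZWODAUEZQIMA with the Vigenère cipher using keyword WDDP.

Repeat the key across the message: WDDPWDDPWDDPWDD
N(13)+W(22): 35≡9 → J
H(7)+D(3): 10 → K
J(9)+D(3): 12 → M
Z(25)+P(15): 40≡14 → O
W(22)+W(22): 44≡18 → S
O(14)+D(3): 17 → R
D(3)+D(3): 6 → G
A(0)+P(15): 15 → P
U(20)+W(22): 42≡16 → Q
E(4)+D(3): 7 → H
Z(25)+D(3): 28≡2 → C
Q(16)+P(15): 31≡5 → F
I(8)+W(22): 30≡4 → E
M(12)+D(3): 15 → P
A(0)+D(3): 3 → D

JKMOSRGPQHCFEPD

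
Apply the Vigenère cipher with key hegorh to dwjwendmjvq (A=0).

Repeat the key across the message: hegorhhegor
d(3)+h(7): 10 → k
w(22)+e(4): 26≡0 → a
j(9)+g(6): 15 → p
w(22)+o(14): 36≡10 → k
e(4)+r(17): 21 → v
n(13)+h(7): 20 → u
d(3)+h(7): 10 → k
m(12)+e(4): 16 → q
j(9)+g(6): 15 → p
v(21)+o(14): 35≡9 → j
q(16)+r(17): 33≡7 → h

kapkvukqpjh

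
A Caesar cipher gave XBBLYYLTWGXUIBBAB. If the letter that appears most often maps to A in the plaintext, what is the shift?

1

The most frequent ciphertext letter is B (appears 5 times).
B is position 1; A is position 0.
Shift = 1.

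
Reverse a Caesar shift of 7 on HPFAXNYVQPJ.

H(7): 7−7=0 → A
P(15): 15−7=8 → I
F(5): 5−7=-2≡24 → Y
A(0): 0−7=-7≡19 → T
X(23): 23−7=16 → Q
N(13): 13−7=6 → G
Y(24): 24−7=17 → R
V(21): 21−7=14 → O
Q(16): 16−7=9 → J
P(15): 15−7=8 → I
J(9): 9−7=2 → C

AIYTQGROJIC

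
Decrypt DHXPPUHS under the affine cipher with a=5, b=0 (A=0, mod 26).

The inverse of 5 mod 26 is 21, since 5·21=105≡1. Apply D(y)=21·(y−0) mod 26:
D(3): 21·(3−0)=63≡11 → L
H(7): 21·(7−0)=147≡17 → R
X(23): 21·(23−0)=483≡15 → P
P(15): 21·(15−0)=315≡3 → D
P(15): 21·(15−0)=315≡3 → D
U(20): 21·(20−0)=420≡4 → E
H(7): 21·(7−0)=147≡17 → R
S(18): 21·(18−0)=378≡14 → O

LRPDDERO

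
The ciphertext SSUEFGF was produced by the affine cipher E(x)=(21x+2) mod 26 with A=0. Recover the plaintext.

The inverse of 21 mod 26 is 5, since 21·5=105≡1. Apply D(y)=5·(y−2) mod 26:
S(18): 5·(18−2)=80≡2 → C
S(18): 5·(18−2)=80≡2 → C
U(20): 5·(20−2)=90≡12 → M
E(4): 5·(4−2)=10 → K
F(5): 5·(5−2)=15 → P
G(6): 5·(6−2)=20 → U
F(5): 5·(5−2)=15 → P

CCMKPUP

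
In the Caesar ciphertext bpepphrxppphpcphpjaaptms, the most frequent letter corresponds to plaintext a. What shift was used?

15

The most frequent ciphertext letter is p (appears 10 times).
p is position 15; a is position 0.
Shift = 15.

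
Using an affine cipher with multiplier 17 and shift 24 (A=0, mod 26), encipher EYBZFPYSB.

OQPHFTQSP

E(4): 17·4+24=92≡14 → O
Y(24): 17·24+24=432≡16 → Q
B(1): 17·1+24=41≡15 → P
Z(25): 17·25+24=449≡7 → H
F(5): 17·5+24=109≡5 → F
P(15): 17·15+24=279≡19 → T
Y(24): 17·24+24=432≡16 → Q
S(18): 17·18+24=330≡18 → S
B(1): 17·1+24=41≡15 → P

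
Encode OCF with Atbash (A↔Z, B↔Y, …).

LXU

O(14) → L(11)
C(2) → X(23)
F(5) → U(20)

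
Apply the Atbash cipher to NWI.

N(13) → M(12)
W(22) → D(3)
I(8) → R(17)

MDR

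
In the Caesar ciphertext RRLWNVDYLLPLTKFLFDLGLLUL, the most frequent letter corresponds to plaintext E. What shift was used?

The most frequent ciphertext letter is L (appears 9 times).
L is position 11; E is position 4.
Shift = 7.

7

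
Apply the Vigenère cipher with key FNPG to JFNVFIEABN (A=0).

OSCBKVTGGA

Repeat the key across the message: FNPGFNPGFN
J(9)+F(5): 14 → O
F(5)+N(13): 18 → S
N(13)+P(15): 28≡2 → C
V(21)+G(6): 27≡1 → B
F(5)+F(5): 10 → K
I(8)+N(13): 21 → V
E(4)+P(15): 19 → T
A(0)+G(6): 6 → G
B(1)+F(5): 6 → G
N(13)+N(13): 26≡0 → A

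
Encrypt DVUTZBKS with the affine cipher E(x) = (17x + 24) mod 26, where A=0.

D(3): 17·3+24=75≡23 → X
V(21): 17·21+24=381≡17 → R
U(20): 17·20+24=364≡0 → A
T(19): 17·19+24=347≡9 → J
Z(25): 17·25+24=449≡7 → H
B(1): 17·1+24=41≡15 → P
K(10): 17·10+24=194≡12 → M
S(18): 17·18+24=330≡18 → S

XRAJHPMS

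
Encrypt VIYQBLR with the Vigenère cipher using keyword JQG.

EYEZRRA

Repeat the key across the message: JQGJQGJ
V(21)+J(9): 30≡4 → E
I(8)+Q(16): 24 → Y
Y(24)+G(6): 30≡4 → E
Q(16)+J(9): 25 → Z
B(1)+Q(16): 17 → R
L(11)+G(6): 17 → R
R(17)+J(9): 26≡0 → A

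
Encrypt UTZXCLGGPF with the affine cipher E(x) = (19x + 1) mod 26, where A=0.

RYIWNCLLAS

U(20): 19·20+1=381≡17 → R
T(19): 19·19+1=362≡24 → Y
Z(25): 19·25+1=476≡8 → I
X(23): 19·23+1=438≡22 → W
C(2): 19·2+1=39≡13 → N
L(11): 19·11+1=210≡2 → C
G(6): 19·6+1=115≡11 → L
G(6): 19·6+1=115≡11 → L
P(15): 19·15+1=286≡0 → A
F(5): 19·5+1=96≡18 → S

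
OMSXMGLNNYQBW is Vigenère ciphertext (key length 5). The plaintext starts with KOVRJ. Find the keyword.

EYXGD

Subtract each crib letter from the matching ciphertext letter (mod 26):
O(14)−K(10)=4 → E
M(12)−O(14)=-2≡24 → Y
S(18)−V(21)=-3≡23 → X
X(23)−R(17)=6 → G
M(12)−J(9)=3 → D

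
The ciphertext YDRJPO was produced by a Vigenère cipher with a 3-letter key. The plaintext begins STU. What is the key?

Subtract each crib letter from the matching ciphertext letter (mod 26):
Y(24)−S(18)=6 → G
D(3)−T(19)=-16≡10 → K
R(17)−U(20)=-3≡23 → X

GKX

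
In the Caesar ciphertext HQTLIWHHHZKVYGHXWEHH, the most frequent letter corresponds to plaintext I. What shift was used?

25

The most frequent ciphertext letter is H (appears 7 times).
H is position 7; I is position 8.
Shift = -1≡25.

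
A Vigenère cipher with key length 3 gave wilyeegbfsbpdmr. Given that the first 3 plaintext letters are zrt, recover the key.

xrs

Subtract each crib letter from the matching ciphertext letter (mod 26):
w(22)−z(25)=-3≡23 → x
i(8)−r(17)=-9≡17 → r
l(11)−t(19)=-8≡18 → s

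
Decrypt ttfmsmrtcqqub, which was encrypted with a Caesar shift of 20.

t(19): 19−20=-1≡25 → z
t(19): 19−20=-1≡25 → z
f(5): 5−20=-15≡11 → l
m(12): 12−20=-8≡18 → s
s(18): 18−20=-2≡24 → y
m(12): 12−20=-8≡18 → s
r(17): 17−20=-3≡23 → x
t(19): 19−20=-1≡25 → z
c(2): 2−20=-18≡8 → i
q(16): 16−20=-4≡22 → w
q(16): 16−20=-4≡22 → w
u(20): 20−20=0 → a
b(1): 1−20=-19≡7 → h

zzlsysxziwwah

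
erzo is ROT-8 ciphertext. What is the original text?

e(4): 4−8=-4≡22 → w
r(17): 17−8=9 → j
z(25): 25−8=17 → r
o(14): 14−8=6 → g

wjrg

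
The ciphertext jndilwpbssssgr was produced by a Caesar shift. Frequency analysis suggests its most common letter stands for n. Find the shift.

The most frequent ciphertext letter is s (appears 4 times).
s is position 18; n is position 13.
Shift = 5.

5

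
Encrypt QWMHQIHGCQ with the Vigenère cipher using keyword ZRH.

PNTGHPGXJP

Repeat the key across the message: ZRHZRHZRHZ
Q(16)+Z(25): 41≡15 → P
W(22)+R(17): 39≡13 → N
M(12)+H(7): 19 → T
H(7)+Z(25): 32≡6 → G
Q(16)+R(17): 33≡7 → H
I(8)+H(7): 15 → P
H(7)+Z(25): 32≡6 → G
G(6)+R(17): 23 → X
C(2)+H(7): 9 → J
Q(16)+Z(25): 41≡15 → P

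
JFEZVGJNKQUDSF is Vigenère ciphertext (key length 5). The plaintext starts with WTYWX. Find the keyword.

Subtract each crib letter from the matching ciphertext letter (mod 26):
J(9)−W(22)=-13≡13 → N
F(5)−T(19)=-14≡12 → M
E(4)−Y(24)=-20≡6 → G
Z(25)−W(22)=3 → D
V(21)−X(23)=-2≡24 → Y

NMGDY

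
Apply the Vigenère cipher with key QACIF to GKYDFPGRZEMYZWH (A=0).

Repeat the key across the message: QACIFQACIFQACIF
G(6)+Q(16): 22 → W
K(10)+A(0): 10 → K
Y(24)+C(2): 26≡0 → A
D(3)+I(8): 11 → L
F(5)+F(5): 10 → K
P(15)+Q(16): 31≡5 → F
G(6)+A(0): 6 → G
R(17)+C(2): 19 → T
Z(25)+I(8): 33≡7 → H
E(4)+F(5): 9 → J
M(12)+Q(16): 28≡2 → C
Y(24)+A(0): 24 → Y
Z(25)+C(2): 27≡1 → B
W(22)+I(8): 30≡4 → E
H(7)+F(5): 12 → M

WKALKFGTHJCYBEM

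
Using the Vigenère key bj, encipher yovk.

Repeat the key across the message: bjbj
y(24)+b(1): 25 → z
o(14)+j(9): 23 → x
v(21)+b(1): 22 → w
k(10)+j(9): 19 → t

zxwt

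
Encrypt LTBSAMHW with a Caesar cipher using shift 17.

L(11): 11+17=28≡2 → C
T(19): 19+17=36≡10 → K
B(1): 1+17=18 → S
S(18): 18+17=35≡9 → J
A(0): 0+17=17 → R
M(12): 12+17=29≡3 → D
H(7): 7+17=24 → Y
W(22): 22+17=39≡13 → N

CKSJRDYN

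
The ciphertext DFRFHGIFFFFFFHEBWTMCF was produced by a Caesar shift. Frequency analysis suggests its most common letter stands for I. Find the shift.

The most frequent ciphertext letter is F (appears 9 times).
F is position 5; I is position 8.
Shift = -3≡23.

23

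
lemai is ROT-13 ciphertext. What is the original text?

yrznv

l(11): 11−13=-2≡24 → y
e(4): 4−13=-9≡17 → r
m(12): 12−13=-1≡25 → z
a(0): 0−13=-13≡13 → n
i(8): 8−13=-5≡21 → v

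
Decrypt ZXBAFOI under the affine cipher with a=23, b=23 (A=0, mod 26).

IAQZGDF

The inverse of 23 mod 26 is 17, since 23·17=391≡1. Apply D(y)=17·(y−23) mod 26:
Z(25): 17·(25−23)=34≡8 → I
X(23): 17·(23−23)=0 → A
B(1): 17·(1−23)=-374≡16 → Q
A(0): 17·(0−23)=-391≡25 → Z
F(5): 17·(5−23)=-306≡6 → G
O(14): 17·(14−23)=-153≡3 → D
I(8): 17·(8−23)=-255≡5 → F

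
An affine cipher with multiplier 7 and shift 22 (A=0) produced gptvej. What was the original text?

The inverse of 7 mod 26 is 15, since 7·15=105≡1. Apply D(y)=15·(y−22) mod 26:
g(6): 15·(6−22)=-240≡20 → u
p(15): 15·(15−22)=-105≡25 → z
t(19): 15·(19−22)=-45≡7 → h
v(21): 15·(21−22)=-15≡11 → l
e(4): 15·(4−22)=-270≡16 → q
j(9): 15·(9−22)=-195≡13 → n

uzhlqn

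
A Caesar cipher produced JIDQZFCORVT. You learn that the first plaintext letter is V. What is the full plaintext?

From the crib: J(9)−V(21)=-12≡14, so the shift is 14.
Subtract 14 from each ciphertext letter:
J(9): 9−14=-5≡21 → V
I(8): 8−14=-6≡20 → U
D(3): 3−14=-11≡15 → P
Q(16): 16−14=2 → C
Z(25): 25−14=11 → L
F(5): 5−14=-9≡17 → R
C(2): 2−14=-12≡14 → O
O(14): 14−14=0 → A
R(17): 17−14=3 → D
V(21): 21−14=7 → H
T(19): 19−14=5 → F

VUPCLROADHF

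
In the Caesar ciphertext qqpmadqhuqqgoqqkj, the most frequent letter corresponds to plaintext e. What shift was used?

The most frequent ciphertext letter is q (appears 7 times).
q is position 16; e is position 4.
Shift = 12.

12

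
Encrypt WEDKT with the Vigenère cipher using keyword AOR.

WSUKH

Repeat the key across the message: AORAO
W(22)+A(0): 22 → W
E(4)+O(14): 18 → S
D(3)+R(17): 20 → U
K(10)+A(0): 10 → K
T(19)+O(14): 33≡7 → H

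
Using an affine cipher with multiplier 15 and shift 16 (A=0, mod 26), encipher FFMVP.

F(5): 15·5+16=91≡13 → N
F(5): 15·5+16=91≡13 → N
M(12): 15·12+16=196≡14 → O
V(21): 15·21+16=331≡19 → T
P(15): 15·15+16=241≡7 → H

NNOTH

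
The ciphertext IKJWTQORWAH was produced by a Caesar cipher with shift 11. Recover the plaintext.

XZYLIFDGLPW

I(8): 8−11=-3≡23 → X
K(10): 10−11=-1≡25 → Z
J(9): 9−11=-2≡24 → Y
W(22): 22−11=11 → L
T(19): 19−11=8 → I
Q(16): 16−11=5 → F
O(14): 14−11=3 → D
R(17): 17−11=6 → G
W(22): 22−11=11 → L
A(0): 0−11=-11≡15 → P
H(7): 7−11=-4≡22 → W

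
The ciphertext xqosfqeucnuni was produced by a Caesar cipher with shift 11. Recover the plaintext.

mfdhuftjrcjcx

x(23): 23−11=12 → m
q(16): 16−11=5 → f
o(14): 14−11=3 → d
s(18): 18−11=7 → h
f(5): 5−11=-6≡20 → u
q(16): 16−11=5 → f
e(4): 4−11=-7≡19 → t
u(20): 20−11=9 → j
c(2): 2−11=-9≡17 → r
n(13): 13−11=2 → c
u(20): 20−11=9 → j
n(13): 13−11=2 → c
i(8): 8−11=-3≡23 → x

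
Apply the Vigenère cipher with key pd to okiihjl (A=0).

Repeat the key across the message: pdpdpdp
o(14)+p(15): 29≡3 → d
k(10)+d(3): 13 → n
i(8)+p(15): 23 → x
i(8)+d(3): 11 → l
h(7)+p(15): 22 → w
j(9)+d(3): 12 → m
l(11)+p(15): 26≡0 → a

dnxlwma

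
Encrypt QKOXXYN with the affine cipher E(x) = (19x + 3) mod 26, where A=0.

VLJYYRQ

Q(16): 19·16+3=307≡21 → V
K(10): 19·10+3=193≡11 → L
O(14): 19·14+3=269≡9 → J
X(23): 19·23+3=440≡24 → Y
X(23): 19·23+3=440≡24 → Y
Y(24): 19·24+3=459≡17 → R
N(13): 19·13+3=250≡16 → Q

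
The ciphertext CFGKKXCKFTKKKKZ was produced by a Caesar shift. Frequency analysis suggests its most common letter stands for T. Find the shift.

The most frequent ciphertext letter is K (appears 7 times).
K is position 10; T is position 19.
Shift = -9≡17.

17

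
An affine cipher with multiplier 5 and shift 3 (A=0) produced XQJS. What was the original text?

ENWD

The inverse of 5 mod 26 is 21, since 5·21=105≡1. Apply D(y)=21·(y−3) mod 26:
X(23): 21·(23−3)=420≡4 → E
Q(16): 21·(16−3)=273≡13 → N
J(9): 21·(9−3)=126≡22 → W
S(18): 21·(18−3)=315≡3 → D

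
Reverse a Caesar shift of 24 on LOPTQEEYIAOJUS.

L(11): 11−24=-13≡13 → N
O(14): 14−24=-10≡16 → Q
P(15): 15−24=-9≡17 → R
T(19): 19−24=-5≡21 → V
Q(16): 16−24=-8≡18 → S
E(4): 4−24=-20≡6 → G
E(4): 4−24=-20≡6 → G
Y(24): 24−24=0 → A
I(8): 8−24=-16≡10 → K
A(0): 0−24=-24≡2 → C
O(14): 14−24=-10≡16 → Q
J(9): 9−24=-15≡11 → L
U(20): 20−24=-4≡22 → W
S(18): 18−24=-6≡20 → U

NQRVSGGAKCQLWU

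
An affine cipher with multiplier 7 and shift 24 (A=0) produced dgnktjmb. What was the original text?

xqrydjct

The inverse of 7 mod 26 is 15, since 7·15=105≡1. Apply D(y)=15·(y−24) mod 26:
d(3): 15·(3−24)=-315≡23 → x
g(6): 15·(6−24)=-270≡16 → q
n(13): 15·(13−24)=-165≡17 → r
k(10): 15·(10−24)=-210≡24 → y
t(19): 15·(19−24)=-75≡3 → d
j(9): 15·(9−24)=-225≡9 → j
m(12): 15·(12−24)=-180≡2 → c
b(1): 15·(1−24)=-345≡19 → t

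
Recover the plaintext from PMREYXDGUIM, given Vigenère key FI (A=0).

KEMWTPYYPAH

Repeat the key across the ciphertext: FIFIFIFIFIF
P(15)−F(5): 10 → K
M(12)−I(8): 4 → E
R(17)−F(5): 12 → M
E(4)−I(8): -4≡22 → W
Y(24)−F(5): 19 → T
X(23)−I(8): 15 → P
D(3)−F(5): -2≡24 → Y
G(6)−I(8): -2≡24 → Y
U(20)−F(5): 15 → P
I(8)−I(8): 0 → A
M(12)−F(5): 7 → H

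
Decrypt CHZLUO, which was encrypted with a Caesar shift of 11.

RWOAJD

C(2): 2−11=-9≡17 → R
H(7): 7−11=-4≡22 → W
Z(25): 25−11=14 → O
L(11): 11−11=0 → A
U(20): 20−11=9 → J
O(14): 14−11=3 → D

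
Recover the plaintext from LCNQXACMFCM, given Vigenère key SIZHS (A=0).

Repeat the key across the ciphertext: SIZHSSIZHSS
L(11)−S(18): -7≡19 → T
C(2)−I(8): -6≡20 → U
N(13)−Z(25): -12≡14 → O
Q(16)−H(7): 9 → J
X(23)−S(18): 5 → F
A(0)−S(18): -18≡8 → I
C(2)−I(8): -6≡20 → U
M(12)−Z(25): -13≡13 → N
F(5)−H(7): -2≡24 → Y
C(2)−S(18): -16≡10 → K
M(12)−S(18): -6≡20 → U

TUOJFIUNYKU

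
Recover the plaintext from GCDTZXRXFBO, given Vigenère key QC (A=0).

QANRJVBVPZY

Repeat the key across the ciphertext: QCQCQCQCQCQ
G(6)−Q(16): -10≡16 → Q
C(2)−C(2): 0 → A
D(3)−Q(16): -13≡13 → N
T(19)−C(2): 17 → R
Z(25)−Q(16): 9 → J
X(23)−C(2): 21 → V
R(17)−Q(16): 1 → B
X(23)−C(2): 21 → V
F(5)−Q(16): -11≡15 → P
B(1)−C(2): -1≡25 → Z
O(14)−Q(16): -2≡24 → Y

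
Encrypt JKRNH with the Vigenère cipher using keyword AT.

JDRGH

Repeat the key across the message: ATATA
J(9)+A(0): 9 → J
K(10)+T(19): 29≡3 → D
R(17)+A(0): 17 → R
N(13)+T(19): 32≡6 → G
H(7)+A(0): 7 → H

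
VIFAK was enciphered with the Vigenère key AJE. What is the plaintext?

VZBAB

Repeat the key across the ciphertext: AJEAJ
V(21)−A(0): 21 → V
I(8)−J(9): -1≡25 → Z
F(5)−E(4): 1 → B
A(0)−A(0): 0 → A
K(10)−J(9): 1 → B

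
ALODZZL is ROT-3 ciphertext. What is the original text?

XILAWWI

A(0): 0−3=-3≡23 → X
L(11): 11−3=8 → I
O(14): 14−3=11 → L
D(3): 3−3=0 → A
Z(25): 25−3=22 → W
Z(25): 25−3=22 → W
L(11): 11−3=8 → I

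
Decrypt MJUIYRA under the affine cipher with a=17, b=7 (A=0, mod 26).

LUNXBWV

The inverse of 17 mod 26 is 23, since 17·23=391≡1. Apply D(y)=23·(y−7) mod 26:
M(12): 23·(12−7)=115≡11 → L
J(9): 23·(9−7)=46≡20 → U
U(20): 23·(20−7)=299≡13 → N
I(8): 23·(8−7)=23 → X
Y(24): 23·(24−7)=391≡1 → B
R(17): 23·(17−7)=230≡22 → W
A(0): 23·(0−7)=-161≡21 → V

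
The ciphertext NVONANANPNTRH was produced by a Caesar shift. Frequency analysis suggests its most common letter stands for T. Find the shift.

The most frequent ciphertext letter is N (appears 5 times).
N is position 13; T is position 19.
Shift = -6≡20.

20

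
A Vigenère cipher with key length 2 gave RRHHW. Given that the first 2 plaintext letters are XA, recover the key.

UR

Subtract each crib letter from the matching ciphertext letter (mod 26):
R(17)−X(23)=-6≡20 → U
R(17)−A(0)=17 → R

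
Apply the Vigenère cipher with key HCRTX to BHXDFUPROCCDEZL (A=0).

Repeat the key across the message: HCRTXHCRTXHCRTX
B(1)+H(7): 8 → I
H(7)+C(2): 9 → J
X(23)+R(17): 40≡14 → O
D(3)+T(19): 22 → W
F(5)+X(23): 28≡2 → C
U(20)+H(7): 27≡1 → B
P(15)+C(2): 17 → R
R(17)+R(17): 34≡8 → I
O(14)+T(19): 33≡7 → H
C(2)+X(23): 25 → Z
C(2)+H(7): 9 → J
D(3)+C(2): 5 → F
E(4)+R(17): 21 → V
Z(25)+T(19): 44≡18 → S
L(11)+X(23): 34≡8 → I

IJOWCBRIHZJFVSI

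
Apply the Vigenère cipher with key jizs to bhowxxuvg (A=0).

kpnogftnp

Repeat the key across the message: jizsjizsj
b(1)+j(9): 10 → k
h(7)+i(8): 15 → p
o(14)+z(25): 39≡13 → n
w(22)+s(18): 40≡14 → o
x(23)+j(9): 32≡6 → g
x(23)+i(8): 31≡5 → f
u(20)+z(25): 45≡19 → t
v(21)+s(18): 39≡13 → n
g(6)+j(9): 15 → p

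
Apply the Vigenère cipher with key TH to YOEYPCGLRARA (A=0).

Repeat the key across the message: THTHTHTHTHTH
Y(24)+T(19): 43≡17 → R
O(14)+H(7): 21 → V
E(4)+T(19): 23 → X
Y(24)+H(7): 31≡5 → F
P(15)+T(19): 34≡8 → I
C(2)+H(7): 9 → J
G(6)+T(19): 25 → Z
L(11)+H(7): 18 → S
R(17)+T(19): 36≡10 → K
A(0)+H(7): 7 → H
R(17)+T(19): 36≡10 → K
A(0)+H(7): 7 → H

RVXFIJZSKHKH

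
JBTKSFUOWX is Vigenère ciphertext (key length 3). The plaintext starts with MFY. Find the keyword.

Subtract each crib letter from the matching ciphertext letter (mod 26):
J(9)−M(12)=-3≡23 → X
B(1)−F(5)=-4≡22 → W
T(19)−Y(24)=-5≡21 → V

XWV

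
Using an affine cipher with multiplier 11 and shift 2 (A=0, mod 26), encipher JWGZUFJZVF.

XKQROFXRZF

J(9): 11·9+2=101≡23 → X
W(22): 11·22+2=244≡10 → K
G(6): 11·6+2=68≡16 → Q
Z(25): 11·25+2=277≡17 → R
U(20): 11·20+2=222≡14 → O
F(5): 11·5+2=57≡5 → F
J(9): 11·9+2=101≡23 → X
Z(25): 11·25+2=277≡17 → R
V(21): 11·21+2=233≡25 → Z
F(5): 11·5+2=57≡5 → F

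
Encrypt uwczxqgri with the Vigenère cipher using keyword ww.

Repeat the key across the message: wwwwwwwww
u(20)+w(22): 42≡16 → q
w(22)+w(22): 44≡18 → s
c(2)+w(22): 24 → y
z(25)+w(22): 47≡21 → v
x(23)+w(22): 45≡19 → t
q(16)+w(22): 38≡12 → m
g(6)+w(22): 28≡2 → c
r(17)+w(22): 39≡13 → n
i(8)+w(22): 30≡4 → e

qsyvtmcne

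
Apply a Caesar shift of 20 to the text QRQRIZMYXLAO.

KLKLCTGSRFUI

Q(16): 16+20=36≡10 → K
R(17): 17+20=37≡11 → L
Q(16): 16+20=36≡10 → K
R(17): 17+20=37≡11 → L
I(8): 8+20=28≡2 → C
Z(25): 25+20=45≡19 → T
M(12): 12+20=32≡6 → G
Y(24): 24+20=44≡18 → S
X(23): 23+20=43≡17 → R
L(11): 11+20=31≡5 → F
A(0): 0+20=20 → U
O(14): 14+20=34≡8 → I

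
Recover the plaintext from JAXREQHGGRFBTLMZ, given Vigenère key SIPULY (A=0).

Repeat the key across the ciphertext: SIPULYSIPULYSIPU
J(9)−S(18): -9≡17 → R
A(0)−I(8): -8≡18 → S
X(23)−P(15): 8 → I
R(17)−U(20): -3≡23 → X
E(4)−L(11): -7≡19 → T
Q(16)−Y(24): -8≡18 → S
H(7)−S(18): -11≡15 → P
G(6)−I(8): -2≡24 → Y
G(6)−P(15): -9≡17 → R
R(17)−U(20): -3≡23 → X
F(5)−L(11): -6≡20 → U
B(1)−Y(24): -23≡3 → D
T(19)−S(18): 1 → B
L(11)−I(8): 3 → D
M(12)−P(15): -3≡23 → X
Z(25)−U(20): 5 → F

RSIXTSPYRXUDBDXF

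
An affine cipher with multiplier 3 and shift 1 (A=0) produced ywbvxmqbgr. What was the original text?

zhayqvfato

The inverse of 3 mod 26 is 9, since 3·9=27≡1. Apply D(y)=9·(y−1) mod 26:
y(24): 9·(24−1)=207≡25 → z
w(22): 9·(22−1)=189≡7 → h
b(1): 9·(1−1)=0 → a
v(21): 9·(21−1)=180≡24 → y
x(23): 9·(23−1)=198≡16 → q
m(12): 9·(12−1)=99≡21 → v
q(16): 9·(16−1)=135≡5 → f
b(1): 9·(1−1)=0 → a
g(6): 9·(6−1)=45≡19 → t
r(17): 9·(17−1)=144≡14 → o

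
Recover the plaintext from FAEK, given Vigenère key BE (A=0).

EWDG

Repeat the key across the ciphertext: BEBE
F(5)−B(1): 4 → E
A(0)−E(4): -4≡22 → W
E(4)−B(1): 3 → D
K(10)−E(4): 6 → G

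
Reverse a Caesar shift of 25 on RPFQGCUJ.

SQGRHDVK

R(17): 17−25=-8≡18 → S
P(15): 15−25=-10≡16 → Q
F(5): 5−25=-20≡6 → G
Q(16): 16−25=-9≡17 → R
G(6): 6−25=-19≡7 → H
C(2): 2−25=-23≡3 → D
U(20): 20−25=-5≡21 → V
J(9): 9−25=-16≡10 → K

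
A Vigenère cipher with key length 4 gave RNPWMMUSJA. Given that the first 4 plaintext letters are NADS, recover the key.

Subtract each crib letter from the matching ciphertext letter (mod 26):
R(17)−N(13)=4 → E
N(13)−A(0)=13 → N
P(15)−D(3)=12 → M
W(22)−S(18)=4 → E

ENME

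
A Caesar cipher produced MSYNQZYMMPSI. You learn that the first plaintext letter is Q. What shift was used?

22

From the crib: M(12)−Q(16)=-4≡22, so the shift is 22.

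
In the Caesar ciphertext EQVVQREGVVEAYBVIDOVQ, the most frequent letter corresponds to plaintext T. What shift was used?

2

The most frequent ciphertext letter is V (appears 6 times).
V is position 21; T is position 19.
Shift = 2.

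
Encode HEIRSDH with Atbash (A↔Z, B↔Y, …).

SVRIHWS

H(7) → S(18)
E(4) → V(21)
I(8) → R(17)
R(17) → I(8)
S(18) → H(7)
D(3) → W(22)
H(7) → S(18)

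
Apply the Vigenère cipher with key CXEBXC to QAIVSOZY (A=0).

Repeat the key across the message: CXEBXCCX
Q(16)+C(2): 18 → S
A(0)+X(23): 23 → X
I(8)+E(4): 12 → M
V(21)+B(1): 22 → W
S(18)+X(23): 41≡15 → P
O(14)+C(2): 16 → Q
Z(25)+C(2): 27≡1 → B
Y(24)+X(23): 47≡21 → V

SXMWPQBV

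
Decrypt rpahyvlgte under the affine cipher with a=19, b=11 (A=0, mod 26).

osjingaxkb

The inverse of 19 mod 26 is 11, since 19·11=209≡1. Apply D(y)=11·(y−11) mod 26:
r(17): 11·(17−11)=66≡14 → o
p(15): 11·(15−11)=44≡18 → s
a(0): 11·(0−11)=-121≡9 → j
h(7): 11·(7−11)=-44≡8 → i
y(24): 11·(24−11)=143≡13 → n
v(21): 11·(21−11)=110≡6 → g
l(11): 11·(11−11)=0 → a
g(6): 11·(6−11)=-55≡23 → x
t(19): 11·(19−11)=88≡10 → k
e(4): 11·(4−11)=-77≡1 → b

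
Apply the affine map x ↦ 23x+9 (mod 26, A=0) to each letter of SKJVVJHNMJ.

HFIYYIOWZI

S(18): 23·18+9=423≡7 → H
K(10): 23·10+9=239≡5 → F
J(9): 23·9+9=216≡8 → I
V(21): 23·21+9=492≡24 → Y
V(21): 23·21+9=492≡24 → Y
J(9): 23·9+9=216≡8 → I
H(7): 23·7+9=170≡14 → O
N(13): 23·13+9=308≡22 → W
M(12): 23·12+9=285≡25 → Z
J(9): 23·9+9=216≡8 → I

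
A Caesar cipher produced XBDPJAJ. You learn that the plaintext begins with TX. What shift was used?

From the crib: X(23)−T(19)=4, so the shift is 4.

4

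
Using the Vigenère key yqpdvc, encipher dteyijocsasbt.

Repeat the key across the message: yqpdvcyqpdvcy
d(3)+y(24): 27≡1 → b
t(19)+q(16): 35≡9 → j
e(4)+p(15): 19 → t
y(24)+d(3): 27≡1 → b
i(8)+v(21): 29≡3 → d
j(9)+c(2): 11 → l
o(14)+y(24): 38≡12 → m
c(2)+q(16): 18 → s
s(18)+p(15): 33≡7 → h
a(0)+d(3): 3 → d
s(18)+v(21): 39≡13 → n
b(1)+c(2): 3 → d
t(19)+y(24): 43≡17 → r

bjtbdlmshdndr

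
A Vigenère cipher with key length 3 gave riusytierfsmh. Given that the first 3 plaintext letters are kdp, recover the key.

hff

Subtract each crib letter from the matching ciphertext letter (mod 26):
r(17)−k(10)=7 → h
i(8)−d(3)=5 → f
u(20)−p(15)=5 → f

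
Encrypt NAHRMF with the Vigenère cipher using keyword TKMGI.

GKTXUY

Repeat the key across the message: TKMGIT
N(13)+T(19): 32≡6 → G
A(0)+K(10): 10 → K
H(7)+M(12): 19 → T
R(17)+G(6): 23 → X
M(12)+I(8): 20 → U
F(5)+T(19): 24 → Y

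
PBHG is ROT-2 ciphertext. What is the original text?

NZFE

P(15): 15−2=13 → N
B(1): 1−2=-1≡25 → Z
H(7): 7−2=5 → F
G(6): 6−2=4 → E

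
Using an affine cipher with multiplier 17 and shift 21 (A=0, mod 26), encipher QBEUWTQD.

Q(16): 17·16+21=293≡7 → H
B(1): 17·1+21=38≡12 → M
E(4): 17·4+21=89≡11 → L
U(20): 17·20+21=361≡23 → X
W(22): 17·22+21=395≡5 → F
T(19): 17·19+21=344≡6 → G
Q(16): 17·16+21=293≡7 → H
D(3): 17·3+21=72≡20 → U

HMLXFGHU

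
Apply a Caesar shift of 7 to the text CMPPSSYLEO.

C(2): 2+7=9 → J
M(12): 12+7=19 → T
P(15): 15+7=22 → W
P(15): 15+7=22 → W
S(18): 18+7=25 → Z
S(18): 18+7=25 → Z
Y(24): 24+7=31≡5 → F
L(11): 11+7=18 → S
E(4): 4+7=11 → L
O(14): 14+7=21 → V

JTWWZZFSLV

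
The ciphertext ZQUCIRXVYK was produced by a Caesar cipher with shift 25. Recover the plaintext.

Z(25): 25−25=0 → A
Q(16): 16−25=-9≡17 → R
U(20): 20−25=-5≡21 → V
C(2): 2−25=-23≡3 → D
I(8): 8−25=-17≡9 → J
R(17): 17−25=-8≡18 → S
X(23): 23−25=-2≡24 → Y
V(21): 21−25=-4≡22 → W
Y(24): 24−25=-1≡25 → Z
K(10): 10−25=-15≡11 → L

ARVDJSYWZL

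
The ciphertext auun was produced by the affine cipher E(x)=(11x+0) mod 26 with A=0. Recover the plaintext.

The inverse of 11 mod 26 is 19, since 11·19=209≡1. Apply D(y)=19·(y−0) mod 26:
a(0): 19·(0−0)=0 → a
u(20): 19·(20−0)=380≡16 → q
u(20): 19·(20−0)=380≡16 → q
n(13): 19·(13−0)=247≡13 → n

aqqn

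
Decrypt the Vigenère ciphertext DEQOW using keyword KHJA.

Repeat the key across the ciphertext: KHJAK
D(3)−K(10): -7≡19 → T
E(4)−H(7): -3≡23 → X
Q(16)−J(9): 7 → H
O(14)−A(0): 14 → O
W(22)−K(10): 12 → M

TXHOM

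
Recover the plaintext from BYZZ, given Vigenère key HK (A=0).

Repeat the key across the ciphertext: HKHK
B(1)−H(7): -6≡20 → U
Y(24)−K(10): 14 → O
Z(25)−H(7): 18 → S
Z(25)−K(10): 15 → P

UOSP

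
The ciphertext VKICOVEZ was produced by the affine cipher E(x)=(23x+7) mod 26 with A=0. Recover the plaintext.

The inverse of 23 mod 26 is 17, since 23·17=391≡1. Apply D(y)=17·(y−7) mod 26:
V(21): 17·(21−7)=238≡4 → E
K(10): 17·(10−7)=51≡25 → Z
I(8): 17·(8−7)=17 → R
C(2): 17·(2−7)=-85≡19 → T
O(14): 17·(14−7)=119≡15 → P
V(21): 17·(21−7)=238≡4 → E
E(4): 17·(4−7)=-51≡1 → B
Z(25): 17·(25−7)=306≡20 → U

EZRTPEBU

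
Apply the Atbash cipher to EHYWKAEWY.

E(4) → V(21)
H(7) → S(18)
Y(24) → B(1)
W(22) → D(3)
K(10) → P(15)
A(0) → Z(25)
E(4) → V(21)
W(22) → D(3)
Y(24) → B(1)

VSBDPZVDB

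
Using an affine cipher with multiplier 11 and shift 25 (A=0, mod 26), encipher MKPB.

M(12): 11·12+25=157≡1 → B
K(10): 11·10+25=135≡5 → F
P(15): 11·15+25=190≡8 → I
B(1): 11·1+25=36≡10 → K

BFIK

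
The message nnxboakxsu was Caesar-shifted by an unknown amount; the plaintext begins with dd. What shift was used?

10

From the crib: n(13)−d(3)=10, so the shift is 10.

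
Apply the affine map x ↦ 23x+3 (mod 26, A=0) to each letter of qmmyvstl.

httjsbyw

q(16): 23·16+3=371≡7 → h
m(12): 23·12+3=279≡19 → t
m(12): 23·12+3=279≡19 → t
y(24): 23·24+3=555≡9 → j
v(21): 23·21+3=486≡18 → s
s(18): 23·18+3=417≡1 → b
t(19): 23·19+3=440≡24 → y
l(11): 23·11+3=256≡22 → w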